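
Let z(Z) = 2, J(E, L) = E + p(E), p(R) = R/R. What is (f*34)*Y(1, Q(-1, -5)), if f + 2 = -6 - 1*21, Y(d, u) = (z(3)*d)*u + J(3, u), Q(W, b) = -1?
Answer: -1972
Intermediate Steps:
p(R) = 1
J(E, L) = 1 + E (J(E, L) = E + 1 = 1 + E)
Y(d, u) = 4 + 2*d*u (Y(d, u) = (2*d)*u + (1 + 3) = 2*d*u + 4 = 4 + 2*d*u)
f = -29 (f = -2 + (-6 - 1*21) = -2 + (-6 - 21) = -2 - 27 = -29)
(f*34)*Y(1, Q(-1, -5)) = (-29*34)*(4 + 2*1*(-1)) = -986*(4 - 2) = -986*2 = -1972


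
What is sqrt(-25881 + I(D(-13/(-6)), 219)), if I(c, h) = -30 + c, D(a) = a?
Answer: I*sqrt(932718)/6 ≈ 160.96*I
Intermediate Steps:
sqrt(-25881 + I(D(-13/(-6)), 219)) = sqrt(-25881 + (-30 - 13/(-6))) = sqrt(-25881 + (-30 - 13*(-1/6))) = sqrt(-25881 + (-30 + 13/6)) = sqrt(-25881 - 167/6) = sqrt(-155453/6) = I*sqrt(932718)/6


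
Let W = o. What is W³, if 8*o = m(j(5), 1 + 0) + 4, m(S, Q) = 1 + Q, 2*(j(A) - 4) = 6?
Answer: 27/64 ≈ 0.42188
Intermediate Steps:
j(A) = 7 (j(A) = 4 + (½)*6 = 4 + 3 = 7)
o = ¾ (o = ((1 + (1 + 0)) + 4)/8 = ((1 + 1) + 4)/8 = (2 + 4)/8 = (⅛)*6 = ¾ ≈ 0.75000)
W = ¾ ≈ 0.75000
W³ = (¾)³ = 27/64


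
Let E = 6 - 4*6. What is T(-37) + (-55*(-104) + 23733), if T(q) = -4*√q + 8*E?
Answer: 29309 - 4*I*√37 ≈ 29309.0 - 24.331*I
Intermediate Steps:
E = -18 (E = 6 - 1*24 = 6 - 24 = -18)
T(q) = -144 - 4*√q (T(q) = -4*√q + 8*(-18) = -4*√q - 144 = -144 - 4*√q)
T(-37) + (-55*(-104) + 23733) = (-144 - 4*I*√37) + (-55*(-104) + 23733) = (-144 - 4*I*√37) + (5720 + 23733) = (-144 - 4*I*√37) + 29453 = 29309 - 4*I*√37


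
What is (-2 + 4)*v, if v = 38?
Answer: 76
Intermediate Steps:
(-2 + 4)*v = (-2 + 4)*38 = 2*38 = 76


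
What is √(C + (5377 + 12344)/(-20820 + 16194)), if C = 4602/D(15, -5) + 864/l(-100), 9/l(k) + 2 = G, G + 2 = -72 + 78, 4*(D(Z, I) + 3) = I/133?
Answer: I*√908135448661378/822914 ≈ 36.62*I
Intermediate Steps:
D(Z, I) = -3 + I/532 (D(Z, I) = -3 + (I/133)/4 = -3 + I/532)
G = 4 (G = -2 + (-72 + 78) = -2 + 6 = 4)
l(k) = 9/2 (l(k) = 9/(-2 + 4) = 9/2)
C = -2140872/1601 (C = 4602/(-3 + (1/532)*(-5)) + 864/(9/2) = 4602/(-3 - 5/532) + 864*(2/9) = 4602/(-1601/532) + 192 = 4602*(-532/1601) + 192 = -2448264/1601 + 192 = -2140872/1601 ≈ -1337.2)
√(C + (5377 + 12344)/(-20820 + 16194)) = √(-2140872/1601 + (5377 + 12344)/(-20820 + 16194)) = √(-2140872/1601 + 17721/(-4626)) = √(-2140872/1601 + 17721*(-1/4626)) = √(-2140872/1601 - 1969/514) = √(-1103560577/822914) = I*√908135448661378/822914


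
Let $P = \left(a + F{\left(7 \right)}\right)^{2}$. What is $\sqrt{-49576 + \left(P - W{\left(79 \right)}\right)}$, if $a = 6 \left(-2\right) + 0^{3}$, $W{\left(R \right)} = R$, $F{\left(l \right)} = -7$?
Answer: $7 i \sqrt{1006} \approx 222.02 i$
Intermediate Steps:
$a = -12$ ($a = -12 + 0 = -12$)
$P = 361$ ($P = \left(-12 - 7\right)^{2} = \left(-19\right)^{2} = 361$)
$\sqrt{-49576 + \left(P - W{\left(79 \right)}\right)} = \sqrt{-49576 + \left(361 - 79\right)} = \sqrt{-49576 + 282} = \sqrt{-49294} = 7 i \sqrt{1006}$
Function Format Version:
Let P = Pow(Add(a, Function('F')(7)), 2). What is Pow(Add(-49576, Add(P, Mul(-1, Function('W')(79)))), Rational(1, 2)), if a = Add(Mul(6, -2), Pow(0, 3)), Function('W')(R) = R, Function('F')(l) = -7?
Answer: Mul(7, I, Pow(1006, Rational(1, 2))) ≈ Mul(222.02, I)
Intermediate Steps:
a = -12 (a = Add(-12, 0) = -12)
P = 361 (P = Pow(Add(-12, -7), 2) = Pow(-19, 2) = 361)
Pow(Add(-49576, Add(P, Mul(-1, Function('W')(79)))), Rational(1, 2)) = Pow(Add(-49576, Add(361, Mul(-1, 79))), Rational(1, 2)) = Pow(Add(-49576, Add(361, -79)), Rational(1, 2)) = Pow(Add(-49576, 282), Rational(1, 2)) = Pow(-49294, Rational(1, 2)) = Mul(7, I, Pow(1006, Rational(1, 2)))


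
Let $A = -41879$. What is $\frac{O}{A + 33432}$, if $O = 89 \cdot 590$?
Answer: $- \frac{52510}{8447} \approx -6.2164$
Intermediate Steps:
$O = 52510$
$\frac{O}{A + 33432} = \frac{52510}{-41879 + 33432} = \frac{52510}{-8447} = 52510 \left(- \frac{1}{8447}\right) = - \frac{52510}{8447}$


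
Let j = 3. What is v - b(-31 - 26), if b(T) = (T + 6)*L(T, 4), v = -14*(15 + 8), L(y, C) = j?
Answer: -169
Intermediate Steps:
L(y, C) = 3
v = -322 (v = -14*23 = -322)
b(T) = 18 + 3*T (b(T) = (T + 6)*3 = (6 + T)*3 = 18 + 3*T)
v - b(-31 - 26) = -322 - (18 + 3*(-31 - 26)) = -322 - (18 + 3*(-57)) = -322 - (18 - 171) = -322 - 1*(-153) = -322 + 153 = -169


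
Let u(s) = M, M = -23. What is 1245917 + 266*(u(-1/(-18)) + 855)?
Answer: 1467229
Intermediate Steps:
u(s) = -23
1245917 + 266*(u(-1/(-18)) + 855) = 1245917 + 266*(-23 + 855) = 1245917 + 266*832 = 1245917 + 221312 = 1467229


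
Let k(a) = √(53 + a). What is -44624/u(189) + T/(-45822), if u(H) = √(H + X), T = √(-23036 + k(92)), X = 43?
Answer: -11156*√58/29 - I*√(23036 - √145)/45822 ≈ -2929.7 - 0.0033114*I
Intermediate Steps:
T = √(-23036 + √145) (T = √(-23036 + √(53 + 92)) = √(-23036 + √145) ≈ 151.74*I)
u(H) = √(43 + H) (u(H) = √(H + 43) = √(43 + H))
-44624/u(189) + T/(-45822) = -44624/√(43 + 189) + √(-23036 + √145)/(-45822) = -44624*√58/116 + √(-23036 + √145)*(-1/45822) = -44624*√58/116 - √(-23036 + √145)/45822 = -11156*√58/29 - √(-23036 + √145)/45822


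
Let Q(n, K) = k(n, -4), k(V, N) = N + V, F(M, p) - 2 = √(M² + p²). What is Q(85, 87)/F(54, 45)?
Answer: -162/4937 + 729*√61/4937 ≈ 1.1205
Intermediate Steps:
F(M, p) = 2 + √(M² + p²)
Q(n, K) = -4 + n
Q(85, 87)/F(54, 45) = (-4 + 85)/(2 + √(54² + 45²)) = 81/(2 + √(2916 + 2025)) = 81/(2 + √4941) = 81/(2 + 9*√61)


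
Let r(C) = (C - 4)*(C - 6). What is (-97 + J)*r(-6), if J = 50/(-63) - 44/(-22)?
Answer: -241400/21 ≈ -11495.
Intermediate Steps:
r(C) = (-6 + C)*(-4 + C) (r(C) = (-4 + C)*(-6 + C) = (-6 + C)*(-4 + C))
J = 76/63 (J = 50*(-1/63) - 44*(-1/22) = -50/63 + 2 = 76/63 ≈ 1.2063)
(-97 + J)*r(-6) = (-97 + 76/63)*(24 + (-6)² - 10*(-6)) = -6035*(24 + 36 + 60)/63 = -6035/63*120 = -241400/21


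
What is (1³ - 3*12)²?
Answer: 1225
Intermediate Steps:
(1³ - 3*12)² = (1 - 36)² = (-35)² = 1225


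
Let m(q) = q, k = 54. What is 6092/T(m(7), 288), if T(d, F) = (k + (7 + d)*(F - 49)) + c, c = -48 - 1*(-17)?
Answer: 6092/3369 ≈ 1.8083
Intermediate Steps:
c = -31 (c = -48 + 17 = -31)
T(d, F) = 23 + (-49 + F)*(7 + d) (T(d, F) = (54 + (7 + d)*(F - 49)) - 31 = (54 + (7 + d)*(-49 + F)) - 31 = (54 + (-49 + F)*(7 + d)) - 31 = 23 + (-49 + F)*(7 + d))
6092/T(m(7), 288) = 6092/(-320 - 49*7 + 7*288 + 288*7) = 6092/(-320 - 343 + 2016 + 2016) = 6092/3369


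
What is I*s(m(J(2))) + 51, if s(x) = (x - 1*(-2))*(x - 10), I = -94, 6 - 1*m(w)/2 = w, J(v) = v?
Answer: 1931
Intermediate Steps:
m(w) = 12 - 2*w
s(x) = (-10 + x)*(2 + x) (s(x) = (x + 2)*(-10 + x) = (2 + x)*(-10 + x) = (-10 + x)*(2 + x))
I*s(m(J(2))) + 51 = -94*(-20 + (12 - 2*2)² - 8*(12 - 2*2)) + 51 = -94*(-20 + (12 - 4)² - 8*(12 - 4)) + 51 = -94*(-20 + 8² - 8*8) + 51 = -94*(-20 + 64 - 64) + 51 = -94*(-20) + 51 = 1880 + 51 = 1931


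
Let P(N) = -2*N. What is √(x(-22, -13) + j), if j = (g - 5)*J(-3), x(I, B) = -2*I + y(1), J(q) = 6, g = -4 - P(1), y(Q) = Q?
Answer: √3 ≈ 1.7320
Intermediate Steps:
g = -2 (g = -4 - (-2) = -4 - 1*(-2) = -4 + 2 = -2)
x(I, B) = 1 - 2*I (x(I, B) = -2*I + 1 = 1 - 2*I)
j = -42 (j = (-2 - 5)*6 = -7*6 = -42)
√(x(-22, -13) + j) = √((1 - 2*(-22)) - 42) = √((1 + 44) - 42) = √(45 - 42) = √3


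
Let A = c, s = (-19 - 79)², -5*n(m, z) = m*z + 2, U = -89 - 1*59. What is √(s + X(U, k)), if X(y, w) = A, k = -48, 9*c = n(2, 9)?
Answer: 4*√5402/3 ≈ 97.998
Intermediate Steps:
U = -148 (U = -89 - 59 = -148)
n(m, z) = -⅖ - m*z/5 (n(m, z) = -(m*z + 2)/5 = -(2 + m*z)/5 = -⅖ - m*z/5)
s = 9604 (s = (-98)² = 9604)
c = -4/9 (c = (-⅖ - ⅕*2*9)/9 = (-⅖ - 18/5)/9 = (⅑)*(-4) = -4/9 ≈ -0.44444)
A = -4/9 ≈ -0.44444
X(y, w) = -4/9
√(s + X(U, k)) = √(9604 - 4/9) = √(86432/9) = 4*√5402/3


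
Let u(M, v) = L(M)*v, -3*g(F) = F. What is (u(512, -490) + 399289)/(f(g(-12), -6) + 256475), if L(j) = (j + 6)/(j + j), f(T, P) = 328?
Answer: 102154529/65741568 ≈ 1.5539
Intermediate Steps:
g(F) = -F/3
L(j) = (6 + j)/(2*j) (L(j) = (6 + j)/((2*j)) = (6 + j)*(1/(2*j)) = (6 + j)/(2*j))
u(M, v) = v*(6 + M)/(2*M) (u(M, v) = ((6 + M)/(2*M))*v = v*(6 + M)/(2*M))
(u(512, -490) + 399289)/(f(g(-12), -6) + 256475) = ((½)*(-490)*(6 + 512)/512 + 399289)/(328 + 256475) = ((½)*(-490)*(1/512)*518 + 399289)/256803 = (-63455/256 + 399289)*(1/256803) = (102154529/256)*(1/256803) = 102154529/65741568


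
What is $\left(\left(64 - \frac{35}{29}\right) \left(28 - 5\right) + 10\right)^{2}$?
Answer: $\frac{1778561929}{841} \approx 2.1148 \cdot 10^{6}$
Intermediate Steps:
$\left(\left(64 - \frac{35}{29}\right) \left(28 - 5\right) + 10\right)^{2} = \left(\left(64 - \frac{35}{29}\right) 23 + 10\right)^{2} = \left(\frac{1821}{29} \cdot 23 + 10\right)^{2} = \left(\frac{41883}{29} + 10\right)^{2} = \left(\frac{42173}{29}\right)^{2} = \frac{1778561929}{841}$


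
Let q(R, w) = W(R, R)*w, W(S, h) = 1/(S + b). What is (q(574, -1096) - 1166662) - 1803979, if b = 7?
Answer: -1725943517/581 ≈ -2.9706e+6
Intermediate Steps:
W(S, h) = 1/(7 + S) (W(S, h) = 1/(S + 7) = 1/(7 + S))
q(R, w) = w/(7 + R)
(q(574, -1096) - 1166662) - 1803979 = (-1096/(7 + 574) - 1166662) - 1803979 = (-1096/581 - 1166662) - 1803979 = -677831718/581 - 1803979 = -1725943517/581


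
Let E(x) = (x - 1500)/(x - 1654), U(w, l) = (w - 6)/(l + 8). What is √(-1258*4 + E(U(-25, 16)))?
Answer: I*√7940244746391/39727 ≈ 70.93*I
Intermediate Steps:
U(w, l) = (-6 + w)/(8 + l)
E(x) = (-1500 + x)/(-1654 + x)
√(-1258*4 + E(U(-25, 16))) = √(-1258*4 + (-1500 + (-6 - 25)/(8 + 16))/(-1654 + (-6 - 25)/(8 + 16))) = √(-5032 + (-1500 - 31/24)/(-1654 - 31/24)) = √(-5032 - 36031/24/(-39727/24)) = √(-5032 - 24/39727*(-36031/24)) = √(-5032 + 36031/39727) = √(-199870233/39727) = I*√7940244746391/39727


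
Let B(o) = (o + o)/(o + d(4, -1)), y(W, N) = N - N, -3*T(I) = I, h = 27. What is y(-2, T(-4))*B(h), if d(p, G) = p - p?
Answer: 0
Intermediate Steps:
d(p, G) = 0
T(I) = -I/3
y(W, N) = 0
B(o) = 2 (B(o) = (o + o)/(o + 0) = (2*o)/o = 2)
y(-2, T(-4))*B(h) = 0*2 = 0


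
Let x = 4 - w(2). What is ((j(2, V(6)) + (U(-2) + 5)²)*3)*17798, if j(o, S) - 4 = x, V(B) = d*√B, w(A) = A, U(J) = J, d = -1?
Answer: 800910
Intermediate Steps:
V(B) = -√B
x = 2 (x = 4 - 1*2 = 4 - 2 = 2)
j(o, S) = 6 (j(o, S) = 4 + 2 = 6)
((j(2, V(6)) + (U(-2) + 5)²)*3)*17798 = ((6 + (-2 + 5)²)*3)*17798 = ((6 + 3²)*3)*17798 = ((6 + 9)*3)*17798 = (15*3)*17798 = 45*17798 = 800910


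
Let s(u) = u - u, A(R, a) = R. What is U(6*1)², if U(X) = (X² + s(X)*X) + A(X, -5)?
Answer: 1764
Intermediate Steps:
s(u) = 0
U(X) = X + X² (U(X) = (X² + 0*X) + X = (X² + 0) + X = X² + X = X + X²)
U(6*1)² = ((6*1)*(1 + 6*1))² = (6*(1 + 6))² = (6*7)² = 42² = 1764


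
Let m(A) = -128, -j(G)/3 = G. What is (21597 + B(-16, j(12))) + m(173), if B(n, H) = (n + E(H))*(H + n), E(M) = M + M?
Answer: 26045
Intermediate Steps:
j(G) = -3*G
E(M) = 2*M
B(n, H) = (H + n)*(n + 2*H) (B(n, H) = (n + 2*H)*(H + n) = (H + n)*(n + 2*H))
(21597 + B(-16, j(12))) + m(173) = (21597 + ((-16)**2 + 2*(-3*12)**2 + 3*(-3*12)*(-16))) - 128 = (21597 + (256 + 2*(-36)**2 + 3*(-36)*(-16))) - 128 = (21597 + (256 + 2*1296 + 1728)) - 128 = (21597 + (256 + 2592 + 1728)) - 128 = (21597 + 4576) - 128 = 26173 - 128 = 26045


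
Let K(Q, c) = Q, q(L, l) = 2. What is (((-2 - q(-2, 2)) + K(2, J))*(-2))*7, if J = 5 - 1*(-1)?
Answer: 28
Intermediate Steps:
J = 6 (J = 5 + 1 = 6)
(((-2 - q(-2, 2)) + K(2, J))*(-2))*7 = (((-2 - 1*2) + 2)*(-2))*7 = (((-2 - 2) + 2)*(-2))*7 = ((-4 + 2)*(-2))*7 = -2*(-2)*7 = 4*7 = 28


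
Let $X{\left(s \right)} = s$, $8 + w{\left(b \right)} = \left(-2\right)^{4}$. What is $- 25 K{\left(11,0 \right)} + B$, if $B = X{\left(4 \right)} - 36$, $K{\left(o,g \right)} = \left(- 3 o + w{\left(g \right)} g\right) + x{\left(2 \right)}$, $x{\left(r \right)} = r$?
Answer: $743$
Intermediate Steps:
$w{\left(b \right)} = 8$ ($w{\left(b \right)} = -8 + \left(-2\right)^{4} = -8 + 16 = 8$)
$K{\left(o,g \right)} = 2 - 3 o + 8 g$ ($K{\left(o,g \right)} = \left(- 3 o + 8 g\right) + 2 = 2 - 3 o + 8 g$)
$B = -32$ ($B = 4 - 36 = -32$)
$- 25 K{\left(11,0 \right)} + B = - 25 \left(2 - 33 + 8 \cdot 0\right) - 32 = - 25 \left(2 - 33 + 0\right) - 32 = \left(-25\right) \left(-31\right) - 32 = 775 - 32 = 743$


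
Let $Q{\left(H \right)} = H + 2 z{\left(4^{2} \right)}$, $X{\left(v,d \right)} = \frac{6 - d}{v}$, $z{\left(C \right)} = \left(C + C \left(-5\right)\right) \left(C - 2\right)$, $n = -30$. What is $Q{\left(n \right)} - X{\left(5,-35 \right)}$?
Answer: $- \frac{9151}{5} \approx -1830.2$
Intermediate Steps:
$z{\left(C \right)} = - 4 C \left(-2 + C\right)$ ($z{\left(C \right)} = \left(C - 5 C\right) \left(-2 + C\right) = - 4 C \left(-2 + C\right)$)
$X{\left(v,d \right)} = \frac{6 - d}{v}$
$Q{\left(H \right)} = -1792 + H$ ($Q{\left(H \right)} = H + 2 \cdot 4 \cdot 4^{2} \left(2 - 4^{2}\right) = H + 2 \cdot 4 \cdot 16 \left(2 - 16\right) = H + 2 \cdot 4 \cdot 16 \left(-14\right) = H + 2 \left(-896\right) = H - 1792 = -1792 + H$)
$Q{\left(n \right)} - X{\left(5,-35 \right)} = \left(-1792 - 30\right) - \frac{6 - -35}{5} = -1822 - \frac{6 + 35}{5} = -1822 - \frac{1}{5} \cdot 41 = -1822 - \frac{41}{5} = - \frac{9151}{5}$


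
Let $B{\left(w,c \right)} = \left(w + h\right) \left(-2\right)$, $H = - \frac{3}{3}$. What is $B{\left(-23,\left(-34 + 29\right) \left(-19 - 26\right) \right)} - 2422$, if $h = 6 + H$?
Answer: $-2386$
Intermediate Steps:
$H = -1$ ($H = \left(-3\right) \frac{1}{3} = -1$)
$h = 5$ ($h = 6 - 1 = 5$)
$B{\left(w,c \right)} = -10 - 2 w$ ($B{\left(w,c \right)} = \left(w + 5\right) \left(-2\right) = \left(5 + w\right) \left(-2\right) = -10 - 2 w$)
$B{\left(-23,\left(-34 + 29\right) \left(-19 - 26\right) \right)} - 2422 = \left(-10 - -46\right) - 2422 = \left(-10 + 46\right) - 2422 = 36 - 2422 = -2386$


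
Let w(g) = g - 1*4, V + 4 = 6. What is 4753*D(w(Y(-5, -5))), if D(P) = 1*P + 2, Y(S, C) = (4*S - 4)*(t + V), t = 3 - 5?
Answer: -9506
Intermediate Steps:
V = 2 (V = -4 + 6 = 2)
t = -2
Y(S, C) = 0 (Y(S, C) = (4*S - 4)*(-2 + 2) = (-4 + 4*S)*0 = 0)
w(g) = -4 + g (w(g) = g - 4 = -4 + g)
D(P) = 2 + P (D(P) = P + 2 = 2 + P)
4753*D(w(Y(-5, -5))) = 4753*(2 + (-4 + 0)) = 4753*(2 - 4) = 4753*(-2) = -9506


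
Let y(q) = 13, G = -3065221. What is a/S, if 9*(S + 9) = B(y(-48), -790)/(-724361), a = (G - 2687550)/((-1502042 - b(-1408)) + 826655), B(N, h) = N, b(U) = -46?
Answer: -37503746588979/39624454029614 ≈ -0.94648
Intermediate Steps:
a = 5752771/675341 (a = (-3065221 - 2687550)/((-1502042 - 1*(-46)) + 826655) = -5752771/((-1502042 + 46) + 826655) = -5752771/(-1501996 + 826655) = -5752771/(-675341) = -5752771*(-1/675341) = 5752771/675341 ≈ 8.5183)
S = -58673254/6519249 (S = -9 + (13/(-724361))/9 = -9 + (13*(-1/724361))/9 = -9 + (1/9)*(-13/724361) = -9 - 13/6519249 = -58673254/6519249 ≈ -9.0000)
a/S = 5752771/(675341*(-58673254/6519249)) = (5752771/675341)*(-6519249/58673254) = -37503746588979/39624454029614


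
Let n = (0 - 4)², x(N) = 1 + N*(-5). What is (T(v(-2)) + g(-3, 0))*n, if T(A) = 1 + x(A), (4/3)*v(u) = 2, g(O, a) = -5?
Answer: -168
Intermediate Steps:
x(N) = 1 - 5*N
v(u) = 3/2 (v(u) = (¾)*2 = 3/2)
T(A) = 2 - 5*A (T(A) = 1 + (1 - 5*A) = 2 - 5*A)
n = 16 (n = (-4)² = 16)
(T(v(-2)) + g(-3, 0))*n = ((2 - 5*3/2) - 5)*16 = ((2 - 15/2) - 5)*16 = (-11/2 - 5)*16 = -21/2*16 = -168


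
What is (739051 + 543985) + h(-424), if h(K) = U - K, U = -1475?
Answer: 1281985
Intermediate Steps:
h(K) = -1475 - K
(739051 + 543985) + h(-424) = (739051 + 543985) + (-1475 - 1*(-424)) = 1283036 + (-1475 + 424) = 1283036 - 1051 = 1281985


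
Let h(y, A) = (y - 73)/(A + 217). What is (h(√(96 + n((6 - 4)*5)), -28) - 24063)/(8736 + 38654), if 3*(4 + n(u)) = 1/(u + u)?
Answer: -454798/895671 + √82815/268701300 ≈ -0.50777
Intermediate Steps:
n(u) = -4 + 1/(6*u) (n(u) = -4 + 1/(3*(u + u)) = -4 + 1/(3*((2*u))) = -4 + (1/(2*u))/3 = -4 + 1/(6*u))
h(y, A) = (-73 + y)/(217 + A)
(h(√(96 + n((6 - 4)*5)), -28) - 24063)/(8736 + 38654) = ((-73 + √(96 + (-4 + 1/(6*(((6 - 4)*5))))))/(217 - 28) - 24063)/(8736 + 38654) = ((-73 + √(96 + (-4 + 1/(6*((2*5))))))/189 - 24063)/47390 = ((-73 + √(96 + (-4 + (⅙)/10)))/189 - 24063)*(1/47390) = ((-73 + √(96 + (-4 + (⅙)*(⅒))))/189 - 24063)*(1/47390) = ((-73 + √(96 + (-4 + 1/60)))/189 - 24063)*(1/47390) = ((-73 + √(96 - 239/60))/189 - 24063)*(1/47390) = ((-73 + √(5521/60))/189 - 24063)*(1/47390) = ((-73 + √82815/30)/189 - 24063)*(1/47390) = ((-73/189 + √82815/5670) - 24063)*(1/47390) = (-4547980/189 + √82815/5670)*(1/47390) = -454798/895671 + √82815/268701300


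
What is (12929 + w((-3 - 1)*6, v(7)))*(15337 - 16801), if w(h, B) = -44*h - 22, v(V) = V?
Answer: -20441832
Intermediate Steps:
w(h, B) = -22 - 44*h
(12929 + w((-3 - 1)*6, v(7)))*(15337 - 16801) = (12929 + (-22 - 44*(-3 - 1)*6))*(15337 - 16801) = (12929 + (-22 - (-176)*6))*(-1464) = (12929 + (-22 - 44*(-24)))*(-1464) = (12929 + (-22 + 1056))*(-1464) = (12929 + 1034)*(-1464) = 13963*(-1464) = -20441832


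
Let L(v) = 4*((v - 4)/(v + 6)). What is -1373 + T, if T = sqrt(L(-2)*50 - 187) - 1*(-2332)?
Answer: 959 + I*sqrt(487) ≈ 959.0 + 22.068*I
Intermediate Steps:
L(v) = 4*(-4 + v)/(6 + v) (L(v) = 4*((-4 + v)/(6 + v)) = 4*(-4 + v)/(6 + v))
T = 2332 + I*sqrt(487) (T = sqrt((4*(-4 - 2)/(6 - 2))*50 - 187) - 1*(-2332) = sqrt((4*(-6)/4)*50 - 187) + 2332 = sqrt((4*(1/4)*(-6))*50 - 187) + 2332 = sqrt(-6*50 - 187) + 2332 = sqrt(-300 - 187) + 2332 = sqrt(-487) + 2332 = I*sqrt(487) + 2332 = 2332 + I*sqrt(487) ≈ 2332.0 + 22.068*I)
-1373 + T = -1373 + (2332 + I*sqrt(487)) = 959 + I*sqrt(487)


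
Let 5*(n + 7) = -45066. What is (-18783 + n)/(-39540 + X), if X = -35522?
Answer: 69508/187655 ≈ 0.37040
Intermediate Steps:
n = -45101/5 (n = -7 + (1/5)*(-45066) = -7 - 45066/5 = -45101/5 ≈ -9020.2)
(-18783 + n)/(-39540 + X) = (-18783 - 45101/5)/(-39540 - 35522) = -139016/5/(-75062) = -139016/5*(-1/75062) = 69508/187655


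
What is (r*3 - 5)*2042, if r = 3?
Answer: 8168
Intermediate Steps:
(r*3 - 5)*2042 = (3*3 - 5)*2042 = (9 - 5)*2042 = 4*2042 = 8168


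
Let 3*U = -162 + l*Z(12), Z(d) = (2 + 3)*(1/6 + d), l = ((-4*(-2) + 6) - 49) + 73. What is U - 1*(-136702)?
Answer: 1236767/9 ≈ 1.3742e+5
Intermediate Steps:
l = 38 (l = ((8 + 6) - 49) + 73 = (14 - 49) + 73 = -35 + 73 = 38)
Z(d) = ⅚ + 5*d (Z(d) = 5*(1*(⅙) + d) = 5*(⅙ + d) = ⅚ + 5*d)
U = 6449/9 (U = (-162 + 38*(⅚ + 5*12))/3 = (-162 + 38*(⅚ + 60))/3 = (-162 + 38*(365/6))/3 = (-162 + 6935/3)/3 = (⅓)*(6449/3) = 6449/9 ≈ 716.56)
U - 1*(-136702) = 6449/9 - 1*(-136702) = 6449/9 + 136702 = 1236767/9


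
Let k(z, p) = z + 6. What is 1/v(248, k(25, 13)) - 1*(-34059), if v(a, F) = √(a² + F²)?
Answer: 34059 + √65/2015 ≈ 34059.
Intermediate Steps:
k(z, p) = 6 + z
v(a, F) = √(F² + a²)
1/v(248, k(25, 13)) - 1*(-34059) = 1/(√((6 + 25)² + 248²)) - 1*(-34059) = 1/(√(31² + 61504)) + 34059 = 1/(√(961 + 61504)) + 34059 = 1/(√62465) + 34059 = 1/(31*√65) + 34059 = √65/2015 + 34059 = 34059 + √65/2015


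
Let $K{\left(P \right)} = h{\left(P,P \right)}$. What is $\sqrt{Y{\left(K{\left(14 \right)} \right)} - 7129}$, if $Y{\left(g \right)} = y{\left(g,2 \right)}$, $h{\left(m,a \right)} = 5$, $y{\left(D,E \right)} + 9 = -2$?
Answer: $2 i \sqrt{1785} \approx 84.499 i$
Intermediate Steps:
$y{\left(D,E \right)} = -11$ ($y{\left(D,E \right)} = -9 - 2 = -11$)
$K{\left(P \right)} = 5$
$Y{\left(g \right)} = -11$
$\sqrt{Y{\left(K{\left(14 \right)} \right)} - 7129} = \sqrt{-11 - 7129} = \sqrt{-7140} = 2 i \sqrt{1785}$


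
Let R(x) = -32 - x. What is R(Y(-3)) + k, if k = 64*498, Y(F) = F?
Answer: 31843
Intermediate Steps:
k = 31872
R(Y(-3)) + k = (-32 - 1*(-3)) + 31872 = (-32 + 3) + 31872 = -29 + 31872 = 31843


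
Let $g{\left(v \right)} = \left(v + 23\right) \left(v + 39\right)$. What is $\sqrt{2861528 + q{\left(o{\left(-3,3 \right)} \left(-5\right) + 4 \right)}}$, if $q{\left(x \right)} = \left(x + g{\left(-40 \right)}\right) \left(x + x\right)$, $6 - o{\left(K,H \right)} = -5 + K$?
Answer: $2 \sqrt{716999} \approx 1693.5$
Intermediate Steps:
$g{\left(v \right)} = \left(23 + v\right) \left(39 + v\right)$
$o{\left(K,H \right)} = 11 - K$ ($o{\left(K,H \right)} = 6 - \left(-5 + K\right) = 11 - K$)
$q{\left(x \right)} = 2 x \left(17 + x\right)$ ($q{\left(x \right)} = \left(x + \left(897 + \left(-40\right)^{2} + 62 \left(-40\right)\right)\right) \left(x + x\right) = \left(x + \left(897 + 1600 - 2480\right)\right) 2 x = \left(x + 17\right) 2 x = \left(17 + x\right) 2 x = 2 x \left(17 + x\right)$)
$\sqrt{2861528 + q{\left(o{\left(-3,3 \right)} \left(-5\right) + 4 \right)}} = \sqrt{2861528 + 2 \left(\left(11 - -3\right) \left(-5\right) + 4\right) \left(17 + \left(\left(11 - -3\right) \left(-5\right) + 4\right)\right)} = \sqrt{2861528 + 2 \left(\left(11 + 3\right) \left(-5\right) + 4\right) \left(17 + \left(\left(11 + 3\right) \left(-5\right) + 4\right)\right)} = \sqrt{2861528 + 2 \left(14 \left(-5\right) + 4\right) \left(17 + \left(14 \left(-5\right) + 4\right)\right)} = \sqrt{2861528 + 2 \left(-70 + 4\right) \left(17 + \left(-70 + 4\right)\right)} = \sqrt{2861528 + 2 \left(-66\right) \left(17 - 66\right)} = \sqrt{2861528 + 2 \left(-66\right) \left(-49\right)} = \sqrt{2861528 + 6468} = \sqrt{2867996} = 2 \sqrt{716999}$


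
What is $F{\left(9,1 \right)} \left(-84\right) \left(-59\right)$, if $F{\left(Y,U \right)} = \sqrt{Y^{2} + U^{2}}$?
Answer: $4956 \sqrt{82} \approx 44879.0$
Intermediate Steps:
$F{\left(Y,U \right)} = \sqrt{U^{2} + Y^{2}}$
$F{\left(9,1 \right)} \left(-84\right) \left(-59\right) = \sqrt{1^{2} + 9^{2}} \left(-84\right) \left(-59\right) = \sqrt{1 + 81} \left(-84\right) \left(-59\right) = \sqrt{82} \left(-84\right) \left(-59\right) = - 84 \sqrt{82} \left(-59\right) = 4956 \sqrt{82}$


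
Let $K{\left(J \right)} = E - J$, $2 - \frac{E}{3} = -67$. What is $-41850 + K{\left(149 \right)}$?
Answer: $-41792$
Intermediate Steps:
$E = 207$ ($E = 6 - -201 = 6 + 201 = 207$)
$K{\left(J \right)} = 207 - J$
$-41850 + K{\left(149 \right)} = -41850 + \left(207 - 149\right) = -41850 + 58 = -41792$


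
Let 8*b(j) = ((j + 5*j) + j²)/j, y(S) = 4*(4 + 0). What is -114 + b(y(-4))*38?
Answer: -19/2 ≈ -9.5000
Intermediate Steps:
y(S) = 16 (y(S) = 4*4 = 16)
b(j) = (j² + 6*j)/(8*j) (b(j) = (((j + 5*j) + j²)/j)/8 = ((6*j + j²)/j)/8 = ((j² + 6*j)/j)/8 = (j² + 6*j)/(8*j))
-114 + b(y(-4))*38 = -114 + (¾ + (⅛)*16)*38 = -114 + (¾ + 2)*38 = -114 + (11/4)*38 = -114 + 209/2 = -19/2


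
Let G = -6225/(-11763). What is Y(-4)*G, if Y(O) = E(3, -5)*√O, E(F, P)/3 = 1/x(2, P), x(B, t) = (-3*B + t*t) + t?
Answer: 2075*I/9149 ≈ 0.2268*I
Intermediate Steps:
x(B, t) = t + t² - 3*B (x(B, t) = (-3*B + t²) + t = (t² - 3*B) + t = t + t² - 3*B)
E(F, P) = 3/(-6 + P + P²) (E(F, P) = 3/(P + P² - 3*2) = 3/(P + P² - 6) = 3/(-6 + P + P²))
Y(O) = 3*√O/14 (Y(O) = (3/(-6 - 5 + (-5)²))*√O = (3/(-6 - 5 + 25))*√O = (3/14)*√O = (3*(1/14))*√O = 3*√O/14)
G = 2075/3921 (G = -6225*(-1/11763) = 2075/3921 ≈ 0.52920)
Y(-4)*G = (3*√(-4)/14)*(2075/3921) = (3*(2*I)/14)*(2075/3921) = (3*I/7)*(2075/3921) = 2075*I/9149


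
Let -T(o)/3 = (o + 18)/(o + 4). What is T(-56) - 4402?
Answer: -114509/26 ≈ -4404.2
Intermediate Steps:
T(o) = -3*(18 + o)/(4 + o) (T(o) = -3*(o + 18)/(o + 4) = -3*(18 + o)/(4 + o))
T(-56) - 4402 = 3*(-18 - 1*(-56))/(4 - 56) - 4402 = 3*(-18 + 56)/(-52) - 4402 = 3*(-1/52)*38 - 4402 = -57/26 - 4402 = -114509/26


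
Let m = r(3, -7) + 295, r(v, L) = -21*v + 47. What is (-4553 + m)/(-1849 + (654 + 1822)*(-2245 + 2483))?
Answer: -4274/587439 ≈ -0.0072756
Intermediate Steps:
r(v, L) = 47 - 21*v
m = 279 (m = (47 - 21*3) + 295 = (47 - 63) + 295 = -16 + 295 = 279)
(-4553 + m)/(-1849 + (654 + 1822)*(-2245 + 2483)) = (-4553 + 279)/(-1849 + (654 + 1822)*(-2245 + 2483)) = -4274/(-1849 + 2476*238) = -4274/(-1849 + 589288) = -4274/587439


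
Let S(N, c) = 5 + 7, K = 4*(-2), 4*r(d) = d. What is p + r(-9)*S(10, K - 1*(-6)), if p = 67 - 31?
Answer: 9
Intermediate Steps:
r(d) = d/4
p = 36
K = -8
S(N, c) = 12
p + r(-9)*S(10, K - 1*(-6)) = 36 + ((1/4)*(-9))*12 = 36 - 9/4*12 = 36 - 27 = 9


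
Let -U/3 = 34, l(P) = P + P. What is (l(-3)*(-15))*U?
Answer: -9180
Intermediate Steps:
l(P) = 2*P
U = -102 (U = -3*34 = -102)
(l(-3)*(-15))*U = ((2*(-3))*(-15))*(-102) = -6*(-15)*(-102) = 90*(-102) = -9180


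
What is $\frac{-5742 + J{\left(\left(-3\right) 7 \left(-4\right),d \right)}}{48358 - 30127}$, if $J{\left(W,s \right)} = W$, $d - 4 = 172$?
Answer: $- \frac{1886}{6077} \approx -0.31035$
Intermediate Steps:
$d = 176$ ($d = 4 + 172 = 176$)
$\frac{-5742 + J{\left(\left(-3\right) 7 \left(-4\right),d \right)}}{48358 - 30127} = \frac{-5742 + \left(-3\right) 7 \left(-4\right)}{48358 - 30127} = \frac{-5742 - -84}{18231} = \left(-5742 + 84\right) \frac{1}{18231} = \left(-5658\right) \frac{1}{18231} = - \frac{1886}{6077}$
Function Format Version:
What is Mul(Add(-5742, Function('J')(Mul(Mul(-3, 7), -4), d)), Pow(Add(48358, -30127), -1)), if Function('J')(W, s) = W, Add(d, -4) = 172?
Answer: Rational(-1886, 6077) ≈ -0.31035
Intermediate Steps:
d = 176 (d = Add(4, 172) = 176)
Mul(Add(-5742, Function('J')(Mul(Mul(-3, 7), -4), d)), Pow(Add(48358, -30127), -1)) = Mul(Add(-5742, Mul(Mul(-3, 7), -4)), Pow(Add(48358, -30127), -1)) = Mul(Add(-5742, Mul(-21, -4)), Pow(18231, -1)) = Mul(Add(-5742, 84), Rational(1, 18231)) = Mul(-5658, Rational(1, 18231)) = Rational(-1886, 6077)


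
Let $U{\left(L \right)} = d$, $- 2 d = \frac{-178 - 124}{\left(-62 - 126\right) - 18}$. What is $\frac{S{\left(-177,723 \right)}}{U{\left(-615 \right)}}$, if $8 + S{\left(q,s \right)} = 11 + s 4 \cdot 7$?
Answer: $- \frac{4170882}{151} \approx -27622.0$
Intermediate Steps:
$d = - \frac{151}{206}$ ($d = - \frac{\left(-178 - 124\right) \frac{1}{\left(-62 - 126\right) - 18}}{2} = - \frac{\left(-302\right) \frac{1}{-188 - 18}}{2} = - \frac{\left(-302\right) \frac{1}{-206}}{2} = - \frac{\left(-302\right) \left(- \frac{1}{206}\right)}{2} = \left(- \frac{1}{2}\right) \frac{151}{103} = - \frac{151}{206} \approx -0.73301$)
$U{\left(L \right)} = - \frac{151}{206}$
$S{\left(q,s \right)} = 3 + 28 s$ ($S{\left(q,s \right)} = -8 + \left(11 + s 4 \cdot 7\right) = -8 + \left(11 + 4 s 7\right) = -8 + \left(11 + 28 s\right) = 3 + 28 s$)
$\frac{S{\left(-177,723 \right)}}{U{\left(-615 \right)}} = \frac{3 + 28 \cdot 723}{- \frac{151}{206}} = \left(3 + 20244\right) \left(- \frac{206}{151}\right) = 20247 \left(- \frac{206}{151}\right) = - \frac{4170882}{151}$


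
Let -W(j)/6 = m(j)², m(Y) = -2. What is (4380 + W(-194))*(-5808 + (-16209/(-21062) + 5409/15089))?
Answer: -4019390401838130/158902259 ≈ -2.5295e+7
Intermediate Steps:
W(j) = -24 (W(j) = -6*(-2)² = -6*4 = -24)
(4380 + W(-194))*(-5808 + (-16209/(-21062) + 5409/15089)) = (4380 - 24)*(-5808 + (-16209/(-21062) + 5409/15089)) = 4356*(-5808 + (-16209*(-1/21062) + 5409*(1/15089))) = 4356*(-5808 + (16209/21062 + 5409/15089)) = 4356*(-5808 + 358501959/317804518) = 4356*(-1845450138585/317804518) = -4019390401838130/158902259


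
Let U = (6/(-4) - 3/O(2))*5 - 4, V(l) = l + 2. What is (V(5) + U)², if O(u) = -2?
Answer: 9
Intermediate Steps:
V(l) = 2 + l
U = -4 (U = (6/(-4) - 3/(-2))*5 - 4 = (6*(-¼) - 3*(-½))*5 - 4 = (-3/2 + 3/2)*5 - 4 = 0*5 - 4 = 0 - 4 = -4)
(V(5) + U)² = ((2 + 5) - 4)² = (7 - 4)² = 3² = 9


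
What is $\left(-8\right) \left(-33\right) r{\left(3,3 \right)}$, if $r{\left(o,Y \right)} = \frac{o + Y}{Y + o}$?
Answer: $264$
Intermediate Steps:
$r{\left(o,Y \right)} = 1$ ($r{\left(o,Y \right)} = \frac{Y + o}{Y + o} = 1$)
$\left(-8\right) \left(-33\right) r{\left(3,3 \right)} = \left(-8\right) \left(-33\right) 1 = 264 \cdot 1 = 264$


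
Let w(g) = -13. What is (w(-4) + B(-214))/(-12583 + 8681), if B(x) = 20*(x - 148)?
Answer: 7253/3902 ≈ 1.8588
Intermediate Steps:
B(x) = -2960 + 20*x (B(x) = 20*(-148 + x) = -2960 + 20*x)
(w(-4) + B(-214))/(-12583 + 8681) = (-13 + (-2960 + 20*(-214)))/(-12583 + 8681) = (-13 + (-2960 - 4280))/(-3902) = (-13 - 7240)*(-1/3902) = -7253*(-1/3902) = 7253/3902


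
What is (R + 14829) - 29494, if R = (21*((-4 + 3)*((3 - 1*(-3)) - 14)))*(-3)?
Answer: -15169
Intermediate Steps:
R = -504 (R = (21*(-((3 + 3) - 14)))*(-3) = (21*(-(6 - 14)))*(-3) = (21*(-1*(-8)))*(-3) = (21*8)*(-3) = 168*(-3) = -504)
(R + 14829) - 29494 = (-504 + 14829) - 29494 = 14325 - 29494 = -15169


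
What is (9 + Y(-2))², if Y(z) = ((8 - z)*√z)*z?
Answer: (9 - 20*I*√2)² ≈ -719.0 - 509.12*I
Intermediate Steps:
Y(z) = z^(3/2)*(8 - z) (Y(z) = (√z*(8 - z))*z = z^(3/2)*(8 - z))
(9 + Y(-2))² = (9 + (-2)^(3/2)*(8 - 1*(-2)))² = (9 + (-2*I*√2)*(8 + 2))² = (9 - 2*I*√2*10)² = (9 - 20*I*√2)²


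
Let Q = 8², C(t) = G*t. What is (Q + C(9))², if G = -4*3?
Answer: 1936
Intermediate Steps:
G = -12
C(t) = -12*t
Q = 64
(Q + C(9))² = (64 - 12*9)² = (64 - 108)² = (-44)² = 1936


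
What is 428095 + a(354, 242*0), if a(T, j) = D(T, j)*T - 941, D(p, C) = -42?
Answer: 412286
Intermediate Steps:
a(T, j) = -941 - 42*T (a(T, j) = -42*T - 941 = -941 - 42*T)
428095 + a(354, 242*0) = 428095 + (-941 - 42*354) = 428095 + (-941 - 14868) = 428095 - 15809 = 412286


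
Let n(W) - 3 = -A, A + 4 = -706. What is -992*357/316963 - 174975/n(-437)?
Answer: -2422308939/9825853 ≈ -246.52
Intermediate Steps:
A = -710 (A = -4 - 706 = -710)
n(W) = 713 (n(W) = 3 - 1*(-710) = 3 + 710 = 713)
-992*357/316963 - 174975/n(-437) = -992*357/316963 - 174975/713 = -354144*1/316963 - 174975*1/713 = -354144/316963 - 174975/713 = -2422308939/9825853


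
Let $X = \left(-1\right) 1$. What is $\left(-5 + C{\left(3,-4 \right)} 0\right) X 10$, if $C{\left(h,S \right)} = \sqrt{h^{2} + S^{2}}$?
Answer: $50$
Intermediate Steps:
$X = -1$
$C{\left(h,S \right)} = \sqrt{S^{2} + h^{2}}$
$\left(-5 + C{\left(3,-4 \right)} 0\right) X 10 = \left(-5 + \sqrt{\left(-4\right)^{2} + 3^{2}} \cdot 0\right) \left(-1\right) 10 = \left(-5 + \sqrt{16 + 9} \cdot 0\right) \left(-1\right) 10 = \left(-5 + \sqrt{25} \cdot 0\right) \left(-1\right) 10 = \left(-5 + 5 \cdot 0\right) \left(-1\right) 10 = \left(-5 + 0\right) \left(-1\right) 10 = \left(-5\right) \left(-1\right) 10 = 5 \cdot 10 = 50$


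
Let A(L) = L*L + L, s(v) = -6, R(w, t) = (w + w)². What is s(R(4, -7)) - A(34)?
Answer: -1196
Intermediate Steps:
R(w, t) = 4*w² (R(w, t) = (2*w)² = 4*w²)
A(L) = L + L² (A(L) = L² + L = L + L²)
s(R(4, -7)) - A(34) = -6 - 34*(1 + 34) = -6 - 34*35 = -6 - 1*1190 = -6 - 1190 = -1196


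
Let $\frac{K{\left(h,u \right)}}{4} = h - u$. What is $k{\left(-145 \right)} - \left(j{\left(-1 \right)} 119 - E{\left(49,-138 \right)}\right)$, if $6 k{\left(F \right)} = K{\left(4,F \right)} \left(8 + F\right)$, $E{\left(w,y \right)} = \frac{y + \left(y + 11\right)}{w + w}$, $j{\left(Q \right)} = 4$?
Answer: $- \frac{4141687}{294} \approx -14087.0$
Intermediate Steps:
$K{\left(h,u \right)} = - 4 u + 4 h$ ($K{\left(h,u \right)} = 4 \left(h - u\right) = - 4 u + 4 h$)
$E{\left(w,y \right)} = \frac{11 + 2 y}{2 w}$ ($E{\left(w,y \right)} = \frac{y + \left(11 + y\right)}{2 w} = \left(11 + 2 y\right) \frac{1}{2 w} = \frac{11 + 2 y}{2 w}$)
$k{\left(F \right)} = \frac{\left(8 + F\right) \left(16 - 4 F\right)}{6}$ ($k{\left(F \right)} = \frac{\left(- 4 F + 4 \cdot 4\right) \left(8 + F\right)}{6} = \frac{\left(- 4 F + 16\right) \left(8 + F\right)}{6} = \frac{\left(16 - 4 F\right) \left(8 + F\right)}{6} = \frac{\left(8 + F\right) \left(16 - 4 F\right)}{6}$)
$k{\left(-145 \right)} - \left(j{\left(-1 \right)} 119 - E{\left(49,-138 \right)}\right) = - \frac{2 \left(-4 - 145\right) \left(8 - 145\right)}{3} - \left(4 \cdot 119 - \frac{\frac{11}{2} - 138}{49}\right) = \left(- \frac{2}{3}\right) \left(-149\right) \left(-137\right) - \left(476 - \frac{1}{49} \left(- \frac{265}{2}\right)\right) = - \frac{40826}{3} - \left(476 - - \frac{265}{98}\right) = - \frac{40826}{3} - \left(476 + \frac{265}{98}\right) = - \frac{40826}{3} - \frac{46913}{98} = - \frac{4141687}{294}$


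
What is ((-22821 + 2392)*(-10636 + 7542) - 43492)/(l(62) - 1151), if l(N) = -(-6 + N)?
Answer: -63163834/1207 ≈ -52331.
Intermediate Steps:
l(N) = 6 - N
((-22821 + 2392)*(-10636 + 7542) - 43492)/(l(62) - 1151) = ((-22821 + 2392)*(-10636 + 7542) - 43492)/((6 - 1*62) - 1151) = (-20429*(-3094) - 43492)/((6 - 62) - 1151) = (63207326 - 43492)/(-56 - 1151) = 63163834/(-1207) = 63163834*(-1/1207) = -63163834/1207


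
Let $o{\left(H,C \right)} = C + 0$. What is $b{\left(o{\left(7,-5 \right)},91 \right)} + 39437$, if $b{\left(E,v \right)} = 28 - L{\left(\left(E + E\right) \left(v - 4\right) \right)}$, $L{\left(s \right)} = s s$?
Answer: $-717435$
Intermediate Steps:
$o{\left(H,C \right)} = C$
$L{\left(s \right)} = s^{2}$
$b{\left(E,v \right)} = 28 - 4 E^{2} \left(-4 + v\right)^{2}$ ($b{\left(E,v \right)} = 28 - \left(\left(E + E\right) \left(v - 4\right)\right)^{2} = 28 - \left(2 E \left(-4 + v\right)\right)^{2} = 28 - 4 E^{2} \left(-4 + v\right)^{2}$)
$b{\left(o{\left(7,-5 \right)},91 \right)} + 39437 = \left(28 - 4 \left(-5\right)^{2} \left(-4 + 91\right)^{2}\right) + 39437 = \left(28 - 100 \cdot 87^{2}\right) + 39437 = \left(28 - 100 \cdot 7569\right) + 39437 = \left(28 - 756900\right) + 39437 = -756872 + 39437 = -717435$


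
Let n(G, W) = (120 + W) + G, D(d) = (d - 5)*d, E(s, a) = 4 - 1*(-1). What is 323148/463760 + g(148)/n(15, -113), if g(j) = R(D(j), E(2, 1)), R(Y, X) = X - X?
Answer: 80787/115940 ≈ 0.69680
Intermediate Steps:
E(s, a) = 5 (E(s, a) = 4 + 1 = 5)
D(d) = d*(-5 + d) (D(d) = (-5 + d)*d = d*(-5 + d))
n(G, W) = 120 + G + W
R(Y, X) = 0
g(j) = 0
323148/463760 + g(148)/n(15, -113) = 323148/463760 + 0/(120 + 15 - 113) = 323148*(1/463760) + 0/22 = 80787/115940 + 0*(1/22) = 80787/115940 + 0 = 80787/115940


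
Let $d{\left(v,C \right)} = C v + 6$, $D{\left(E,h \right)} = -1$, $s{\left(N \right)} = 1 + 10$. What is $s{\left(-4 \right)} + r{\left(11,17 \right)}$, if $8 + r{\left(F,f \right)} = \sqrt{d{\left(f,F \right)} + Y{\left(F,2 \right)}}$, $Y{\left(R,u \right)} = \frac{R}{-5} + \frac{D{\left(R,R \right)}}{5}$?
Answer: $3 + \frac{\sqrt{4765}}{5} \approx 16.806$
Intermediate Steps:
$s{\left(N \right)} = 11$
$d{\left(v,C \right)} = 6 + C v$
$Y{\left(R,u \right)} = - \frac{1}{5} - \frac{R}{5}$ ($Y{\left(R,u \right)} = \frac{R}{-5} - \frac{1}{5} = R \left(- \frac{1}{5}\right) - \frac{1}{5} = - \frac{R}{5} - \frac{1}{5} = - \frac{1}{5} - \frac{R}{5}$)
$r{\left(F,f \right)} = -8 + \sqrt{\frac{29}{5} - \frac{F}{5} + F f}$ ($r{\left(F,f \right)} = -8 + \sqrt{\left(6 + F f\right) - \left(\frac{1}{5} + \frac{F}{5}\right)} = -8 + \sqrt{\frac{29}{5} - \frac{F}{5} + F f}$)
$s{\left(-4 \right)} + r{\left(11,17 \right)} = 11 - \left(8 - \frac{\sqrt{145 - 55 + 25 \cdot 11 \cdot 17}}{5}\right) = 11 - \left(8 - \frac{\sqrt{145 - 55 + 4675}}{5}\right) = 11 - \left(8 - \frac{\sqrt{4765}}{5}\right) = 3 + \frac{\sqrt{4765}}{5}$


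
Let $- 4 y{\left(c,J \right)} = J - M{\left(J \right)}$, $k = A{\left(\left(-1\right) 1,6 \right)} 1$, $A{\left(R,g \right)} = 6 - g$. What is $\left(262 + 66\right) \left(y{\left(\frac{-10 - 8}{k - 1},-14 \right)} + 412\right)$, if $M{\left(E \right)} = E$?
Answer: $135136$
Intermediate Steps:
$k = 0$ ($k = \left(6 - 6\right) 1 = 0 \cdot 1 = 0$)
$y{\left(c,J \right)} = 0$ ($y{\left(c,J \right)} = - \frac{J - J}{4} = \left(- \frac{1}{4}\right) 0 = 0$)
$\left(262 + 66\right) \left(y{\left(\frac{-10 - 8}{k - 1},-14 \right)} + 412\right) = \left(262 + 66\right) \left(0 + 412\right) = 328 \cdot 412 = 135136$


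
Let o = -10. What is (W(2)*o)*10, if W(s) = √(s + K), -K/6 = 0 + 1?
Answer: -200*I ≈ -200.0*I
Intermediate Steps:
K = -6 (K = -6*(0 + 1) = -6*1 = -6)
W(s) = √(-6 + s) (W(s) = √(s - 6) = √(-6 + s))
(W(2)*o)*10 = (√(-6 + 2)*(-10))*10 = (√(-4)*(-10))*10 = ((2*I)*(-10))*10 = -20*I*10 = -200*I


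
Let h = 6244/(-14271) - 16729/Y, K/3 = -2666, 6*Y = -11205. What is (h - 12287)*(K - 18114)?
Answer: 1898835015405056/5922465 ≈ 3.2062e+8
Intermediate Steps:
Y = -3735/2 (Y = (⅙)*(-11205) = -3735/2 ≈ -1867.5)
K = -7998 (K = 3*(-2666) = -7998)
h = 151385926/17767395 (h = 6244/(-14271) - 16729/(-3735/2) = 6244*(-1/14271) - 16729*(-2/3735) = -6244/14271 + 33458/3735 = 151385926/17767395 ≈ 8.5204)
(h - 12287)*(K - 18114) = (151385926/17767395 - 12287)*(-7998 - 18114) = -218156596439/17767395*(-26112) = 1898835015405056/5922465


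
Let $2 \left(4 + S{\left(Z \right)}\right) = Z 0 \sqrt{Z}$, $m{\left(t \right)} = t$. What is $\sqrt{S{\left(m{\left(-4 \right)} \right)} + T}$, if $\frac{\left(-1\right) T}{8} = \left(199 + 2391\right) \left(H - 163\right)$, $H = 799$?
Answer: $2 i \sqrt{3294481} \approx 3630.1 i$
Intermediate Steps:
$T = -13177920$ ($T = - 8 \left(199 + 2391\right) \left(799 - 163\right) = - 8 \cdot 2590 \cdot 636 = \left(-8\right) 1647240 = -13177920$)
$S{\left(Z \right)} = -4$ ($S{\left(Z \right)} = -4 + \frac{Z 0 \sqrt{Z}}{2} = -4 + \frac{0 \sqrt{Z}}{2} = -4 + \frac{1}{2} \cdot 0 = -4 + 0 = -4$)
$\sqrt{S{\left(m{\left(-4 \right)} \right)} + T} = \sqrt{-4 - 13177920} = \sqrt{-13177924} = 2 i \sqrt{3294481}$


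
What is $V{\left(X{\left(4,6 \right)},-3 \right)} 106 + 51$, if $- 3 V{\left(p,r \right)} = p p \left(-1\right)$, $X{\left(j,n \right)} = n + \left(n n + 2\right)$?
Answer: $\frac{205369}{3} \approx 68456.0$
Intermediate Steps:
$X{\left(j,n \right)} = 2 + n + n^{2}$ ($X{\left(j,n \right)} = n + \left(n^{2} + 2\right) = n + \left(2 + n^{2}\right) = 2 + n + n^{2}$)
$V{\left(p,r \right)} = \frac{p^{2}}{3}$ ($V{\left(p,r \right)} = - \frac{p p \left(-1\right)}{3} = - \frac{p^{2} \left(-1\right)}{3} = - \frac{\left(-1\right) p^{2}}{3} = \frac{p^{2}}{3}$)
$V{\left(X{\left(4,6 \right)},-3 \right)} 106 + 51 = \frac{\left(2 + 6 + 6^{2}\right)^{2}}{3} \cdot 106 + 51 = \frac{\left(2 + 6 + 36\right)^{2}}{3} \cdot 106 + 51 = \frac{44^{2}}{3} \cdot 106 + 51 = \frac{1}{3} \cdot 1936 \cdot 106 + 51 = \frac{1936}{3} \cdot 106 + 51 = \frac{205216}{3} + 51 = \frac{205369}{3}$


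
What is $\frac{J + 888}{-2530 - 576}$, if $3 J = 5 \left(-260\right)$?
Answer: $- \frac{682}{4659} \approx -0.14638$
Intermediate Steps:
$J = - \frac{1300}{3}$ ($J = \frac{5 \left(-260\right)}{3} = \frac{1}{3} \left(-1300\right) = - \frac{1300}{3} \approx -433.33$)
$\frac{J + 888}{-2530 - 576} = \frac{- \frac{1300}{3} + 888}{-2530 - 576} = \frac{1364}{3 \left(-3106\right)} = \frac{1364}{3} \left(- \frac{1}{3106}\right) = - \frac{682}{4659}$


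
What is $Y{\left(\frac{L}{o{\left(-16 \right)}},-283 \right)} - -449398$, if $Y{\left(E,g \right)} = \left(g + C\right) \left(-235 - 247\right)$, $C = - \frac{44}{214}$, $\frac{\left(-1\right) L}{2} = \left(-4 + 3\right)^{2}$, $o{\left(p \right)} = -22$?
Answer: $\frac{62691632}{107} \approx 5.859 \cdot 10^{5}$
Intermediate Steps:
$L = -2$ ($L = - 2 \left(-4 + 3\right)^{2} = - 2 \left(-1\right)^{2} = \left(-2\right) 1 = -2$)
$C = - \frac{22}{107}$ ($C = \left(-44\right) \frac{1}{214} = - \frac{22}{107} \approx -0.20561$)
$Y{\left(E,g \right)} = \frac{10604}{107} - 482 g$ ($Y{\left(E,g \right)} = \left(g - \frac{22}{107}\right) \left(-235 - 247\right) = \left(- \frac{22}{107} + g\right) \left(-482\right) = \frac{10604}{107} - 482 g$)
$Y{\left(\frac{L}{o{\left(-16 \right)}},-283 \right)} - -449398 = \left(\frac{10604}{107} - -136406\right) - -449398 = \left(\frac{10604}{107} + 136406\right) + 449398 = \frac{14606046}{107} + 449398 = \frac{62691632}{107}$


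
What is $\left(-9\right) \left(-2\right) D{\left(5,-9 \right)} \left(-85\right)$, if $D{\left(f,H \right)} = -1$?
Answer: $1530$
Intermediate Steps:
$\left(-9\right) \left(-2\right) D{\left(5,-9 \right)} \left(-85\right) = \left(-9\right) \left(-2\right) \left(-1\right) \left(-85\right) = 18 \left(-1\right) \left(-85\right) = \left(-18\right) \left(-85\right) = 1530$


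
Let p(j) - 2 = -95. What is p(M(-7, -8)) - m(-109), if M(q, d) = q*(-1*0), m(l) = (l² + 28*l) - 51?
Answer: -8871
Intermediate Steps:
m(l) = -51 + l² + 28*l
M(q, d) = 0 (M(q, d) = q*0 = 0)
p(j) = -93 (p(j) = 2 - 95 = -93)
p(M(-7, -8)) - m(-109) = -93 - (-51 + (-109)² + 28*(-109)) = -93 - (-51 + 11881 - 3052) = -93 - 1*8778 = -93 - 8778 = -8871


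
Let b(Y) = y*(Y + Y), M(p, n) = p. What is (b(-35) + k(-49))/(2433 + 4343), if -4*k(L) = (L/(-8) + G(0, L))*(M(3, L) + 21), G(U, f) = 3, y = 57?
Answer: -16179/27104 ≈ -0.59692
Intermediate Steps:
b(Y) = 114*Y (b(Y) = 57*(Y + Y) = 57*(2*Y) = 114*Y)
k(L) = -18 + 3*L/4 (k(L) = -(L/(-8) + 3)*(3 + 21)/4 = -(L*(-1/8) + 3)*24/4 = -(-L/8 + 3)*24/4 = -(3 - L/8)*24/4 = -(72 - 3*L)/4 = -18 + 3*L/4)
(b(-35) + k(-49))/(2433 + 4343) = (114*(-35) + (-18 + (3/4)*(-49)))/(2433 + 4343) = (-3990 + (-18 - 147/4))/6776 = (-3990 - 219/4)*(1/6776) = -16179/4*1/6776 = -16179/27104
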